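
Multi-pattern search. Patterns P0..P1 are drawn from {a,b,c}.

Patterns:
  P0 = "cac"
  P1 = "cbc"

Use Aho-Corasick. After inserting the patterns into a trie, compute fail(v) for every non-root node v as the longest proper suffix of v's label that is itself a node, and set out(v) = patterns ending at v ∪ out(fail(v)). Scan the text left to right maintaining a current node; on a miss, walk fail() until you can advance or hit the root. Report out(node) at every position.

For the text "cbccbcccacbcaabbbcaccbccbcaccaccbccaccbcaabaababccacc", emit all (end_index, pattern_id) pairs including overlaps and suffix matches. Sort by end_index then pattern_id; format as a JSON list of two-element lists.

Build automaton:
Trie (insert patterns):
  n0 'ε': c→1
  n1 'c': a→2 b→4
  n2 'ca': c→3
  n3 'cac': ·  ←P0
  n4 'cb': c→5
  n5 'cbc': ·  ←P1

Failure links (BFS by depth):
  fail(1) 'c': from fail(0)=0 chase 'c': 0 ⇒ 0;  out=∅∪out(0)=∅
  fail(2) 'ca': from fail(1)=0 chase 'a': 0 ⇒ 0;  out=∅∪out(0)=∅
  fail(4) 'cb': from fail(1)=0 chase 'b': 0 ⇒ 0;  out=∅∪out(0)=∅
  fail(3) 'cac': from fail(2)=0 chase 'c': 0 ⇒ 1;  out={0}∪out(1)={0}
  fail(5) 'cbc': from fail(4)=0 chase 'c': 0 ⇒ 1;  out={1}∪out(1)={1}

Run:
i=0 'c': node 0→1
i=1 'b': node 1→4
i=2 'c': node 4→5  → match P1@[0:2]
i=3 'c': node 5→1 (fail-walked)
i=4 'b': node 1→4
i=5 'c': node 4→5  → match P1@[3:5]
i=6 'c': node 5→1 (fail-walked)
i=7 'c': node 1→1 (fail-walked)
i=8 'a': node 1→2
i=9 'c': node 2→3  → match P0@[7:9]
i=10 'b': node 3→4 (fail-walked)
i=11 'c': node 4→5  → match P1@[9:11]
i=12 'a': node 5→2 (fail-walked)
i=13 'a': node 2→0 (fail-walked)
i=14 'b': node 0→0
i=15 'b': node 0→0
i=16 'b': node 0→0
i=17 'c': node 0→1
i=18 'a': node 1→2
i=19 'c': node 2→3  → match P0@[17:19]
i=20 'c': node 3→1 (fail-walked)
i=21 'b': node 1→4
i=22 'c': node 4→5  → match P1@[20:22]
i=23 'c': node 5→1 (fail-walked)
i=24 'b': node 1→4
i=25 'c': node 4→5  → match P1@[23:25]
i=26 'a': node 5→2 (fail-walked)
i=27 'c': node 2→3  → match P0@[25:27]
i=28 'c': node 3→1 (fail-walked)
i=29 'a': node 1→2
i=30 'c': node 2→3  → match P0@[28:30]
i=31 'c': node 3→1 (fail-walked)
i=32 'b': node 1→4
i=33 'c': node 4→5  → match P1@[31:33]
i=34 'c': node 5→1 (fail-walked)
i=35 'a': node 1→2
i=36 'c': node 2→3  → match P0@[34:36]
i=37 'c': node 3→1 (fail-walked)
i=38 'b': node 1→4
i=39 'c': node 4→5  → match P1@[37:39]
i=40 'a': node 5→2 (fail-walked)
i=41 'a': node 2→0 (fail-walked)
i=42 'b': node 0→0
i=43 'a': node 0→0
i=44 'a': node 0→0
i=45 'b': node 0→0
i=46 'a': node 0→0
i=47 'b': node 0→0
i=48 'c': node 0→1
i=49 'c': node 1→1 (fail-walked)
i=50 'a': node 1→2
i=51 'c': node 2→3  → match P0@[49:51]
i=52 'c': node 3→1 (fail-walked)

Result: [[2,1],[5,1],[9,0],[11,1],[19,0],[22,1],[25,1],[27,0],[30,0],[33,1],[36,0],[39,1],[51,0]]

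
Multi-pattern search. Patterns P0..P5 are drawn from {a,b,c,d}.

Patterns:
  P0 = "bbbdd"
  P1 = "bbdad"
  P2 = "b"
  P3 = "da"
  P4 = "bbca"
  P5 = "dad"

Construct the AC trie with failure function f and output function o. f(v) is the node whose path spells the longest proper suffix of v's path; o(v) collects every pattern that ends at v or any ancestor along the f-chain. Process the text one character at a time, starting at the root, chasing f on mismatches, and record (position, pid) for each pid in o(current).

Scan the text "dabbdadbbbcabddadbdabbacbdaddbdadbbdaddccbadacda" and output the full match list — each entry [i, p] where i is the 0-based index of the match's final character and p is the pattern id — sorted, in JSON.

Build:
Trie nodes:
  0='ε' goto b→1 d→9
  1='b' goto b→2  [P2 ends]
  2='bb' goto b→3 c→11 d→6
  3='bbb' goto d→4
  4='bbbd' goto d→5
  5='bbbdd' goto ·  [P0 ends]
  6='bbd' goto a→7
  7='bbda' goto d→8
  8='bbdad' goto ·  [P1 ends]
  9='d' goto a→10
  10='da' goto d→13  [P3 ends]
  11='bbc' goto a→12
  12='bbca' goto ·  [P4 ends]
  13='dad' goto ·  [P5 ends]

BFS fail/out derivation:
  n1('b'): parent n0 fail=0; on 'b' 0 → fail=0;  out {2}∪∅={2}
  n9('d'): parent n0 fail=0; on 'd' 0 → fail=0;  out ∅∪∅=∅
  n2('bb'): parent n1 fail=0; on 'b' 0 → fail=1;  out ∅∪{2}={2}
  n10('da'): parent n9 fail=0; on 'a' 0 → fail=0;  out {3}∪∅={3}
  n3('bbb'): parent n2 fail=1; on 'b' 1 → fail=2;  out ∅∪{2}={2}
  n6('bbd'): parent n2 fail=1; on 'd' 1→0 → fail=9;  out ∅∪∅=∅
  n11('bbc'): parent n2 fail=1; on 'c' 1→0 → fail=0;  out ∅∪∅=∅
  n13('dad'): parent n10 fail=0; on 'd' 0 → fail=9;  out {5}∪∅={5}
  n4('bbbd'): parent n3 fail=2; on 'd' 2 → fail=6;  out ∅∪∅=∅
  n7('bbda'): parent n6 fail=9; on 'a' 9 → fail=10;  out ∅∪{3}={3}
  n12('bbca'): parent n11 fail=0; on 'a' 0 → fail=0;  out {4}∪∅={4}
  n5('bbbdd'): parent n4 fail=6; on 'd' 6→9→0 → fail=9;  out {0}∪∅={0}
  n8('bbdad'): parent n7 fail=10; on 'd' 10 → fail=13;  out {1}∪{5}={1,5}

Scan:
pos 0 'd': at 9
pos 1 'a': at 10  → match P3@[0:1]
pos 2 'b': at 1 ·f  → match P2@[2:2]
pos 3 'b': at 2  → match P2@[3:3]
pos 4 'd': at 6
pos 5 'a': at 7  → match P3@[4:5]
pos 6 'd': at 8  → match P1@[2:6],P5@[4:6]
pos 7 'b': at 1 ·f  → match P2@[7:7]
pos 8 'b': at 2  → match P2@[8:8]
pos 9 'b': at 3  → match P2@[9:9]
pos 10 'c': at 11 ·f
pos 11 'a': at 12  → match P4@[8:11]
pos 12 'b': at 1 ·f  → match P2@[12:12]
pos 13 'd': at 9 ·f
pos 14 'd': at 9 ·f
pos 15 'a': at 10  → match P3@[14:15]
pos 16 'd': at 13  → match P5@[14:16]
pos 17 'b': at 1 ·f  → match P2@[17:17]
pos 18 'd': at 9 ·f
pos 19 'a': at 10  → match P3@[18:19]
pos 20 'b': at 1 ·f  → match P2@[20:20]
pos 21 'b': at 2  → match P2@[21:21]
pos 22 'a': at 0 ·f
pos 23 'c': at 0
pos 24 'b': at 1  → match P2@[24:24]
pos 25 'd': at 9 ·f
pos 26 'a': at 10  → match P3@[25:26]
pos 27 'd': at 13  → match P5@[25:27]
pos 28 'd': at 9 ·f
pos 29 'b': at 1 ·f  → match P2@[29:29]
pos 30 'd': at 9 ·f
pos 31 'a': at 10  → match P3@[30:31]
pos 32 'd': at 13  → match P5@[30:32]
pos 33 'b': at 1 ·f  → match P2@[33:33]
pos 34 'b': at 2  → match P2@[34:34]
pos 35 'd': at 6
pos 36 'a': at 7  → match P3@[35:36]
pos 37 'd': at 8  → match P1@[33:37],P5@[35:37]
pos 38 'd': at 9 ·f
pos 39 'c': at 0 ·f
pos 40 'c': at 0
pos 41 'b': at 1  → match P2@[41:41]
pos 42 'a': at 0 ·f
pos 43 'd': at 9
pos 44 'a': at 10  → match P3@[43:44]
pos 45 'c': at 0 ·f
pos 46 'd': at 9
pos 47 'a': at 10  → match P3@[46:47]

Matches: [[1,3],[2,2],[3,2],[5,3],[6,1],[6,5],[7,2],[8,2],[9,2],[11,4],[12,2],[15,3],[16,5],[17,2],[19,3],[20,2],[21,2],[24,2],[26,3],[27,5],[29,2],[31,3],[32,5],[33,2],[34,2],[36,3],[37,1],[37,5],[41,2],[44,3],[47,3]]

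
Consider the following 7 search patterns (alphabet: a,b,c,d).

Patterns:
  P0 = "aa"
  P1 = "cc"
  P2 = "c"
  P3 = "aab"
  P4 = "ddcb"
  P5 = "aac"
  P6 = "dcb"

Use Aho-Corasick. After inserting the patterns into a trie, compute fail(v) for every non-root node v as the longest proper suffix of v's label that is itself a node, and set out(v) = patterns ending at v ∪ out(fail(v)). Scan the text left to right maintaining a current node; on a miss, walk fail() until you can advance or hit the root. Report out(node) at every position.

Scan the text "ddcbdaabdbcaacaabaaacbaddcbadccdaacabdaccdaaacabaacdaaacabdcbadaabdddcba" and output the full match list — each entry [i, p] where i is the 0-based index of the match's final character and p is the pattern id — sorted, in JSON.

Construct AC machine:
Trie nodes:
  0='ε' goto a→1 c→3 d→6
  1='a' goto a→2
  2='aa' goto b→5 c→10  ←P0
  3='c' goto c→4  ←P2
  4='cc' goto ·  ←P1
  5='aab' goto ·  ←P3
  6='d' goto c→11 d→7
  7='dd' goto c→8
  8='ddc' goto b→9
  9='ddcb' goto ·  ←P4
  10='aac' goto ·  ←P5
  11='dc' goto b→12
  12='dcb' goto ·  ←P6

BFS fail/out derivation:
  fail(1) 'a': from fail(0)=0 chase 'a': 0 ⇒ 0;  out=∅∪out(0)=∅
  fail(3) 'c': from fail(0)=0 chase 'c': 0 ⇒ 0;  out={2}∪out(0)={2}
  fail(6) 'd': from fail(0)=0 chase 'd': 0 ⇒ 0;  out=∅∪out(0)=∅
  fail(2) 'aa': from fail(1)=0 chase 'a': 0 ⇒ 1;  out={0}∪out(1)={0}
  fail(4) 'cc': from fail(3)=0 chase 'c': 0 ⇒ 3;  out={1}∪out(3)={1,2}
  fail(7) 'dd': from fail(6)=0 chase 'd': 0 ⇒ 6;  out=∅∪out(6)=∅
  fail(11) 'dc': from fail(6)=0 chase 'c': 0 ⇒ 3;  out=∅∪out(3)={2}
  fail(5) 'aab': from fail(2)=1 chase 'b': 1→0 ⇒ 0;  out={3}∪out(0)={3}
  fail(8) 'ddc': from fail(7)=6 chase 'c': 6 ⇒ 11;  out=∅∪out(11)={2}
  fail(10) 'aac': from fail(2)=1 chase 'c': 1→0 ⇒ 3;  out={5}∪out(3)={2,5}
  fail(12) 'dcb': from fail(11)=3 chase 'b': 3→0 ⇒ 0;  out={6}∪out(0)={6}
  fail(9) 'ddcb': from fail(8)=11 chase 'b': 11 ⇒ 12;  out={4}∪out(12)={4,6}

Text stream:
pos 0 'd': at 6
pos 1 'd': at 7
pos 2 'c': at 8  → match P2@[2:2]
pos 3 'b': at 9  → match P4@[0:3],P6@[1:3]
pos 4 'd': at 6 ·f
pos 5 'a': at 1 ·f
pos 6 'a': at 2  → match P0@[5:6]
pos 7 'b': at 5  → match P3@[5:7]
pos 8 'd': at 6 ·f
pos 9 'b': at 0 ·f
pos 10 'c': at 3  → match P2@[10:10]
pos 11 'a': at 1 ·f
pos 12 'a': at 2  → match P0@[11:12]
pos 13 'c': at 10  → match P2@[13:13],P5@[11:13]
pos 14 'a': at 1 ·f
pos 15 'a': at 2  → match P0@[14:15]
pos 16 'b': at 5  → match P3@[14:16]
pos 17 'a': at 1 ·f
pos 18 'a': at 2  → match P0@[17:18]
pos 19 'a': at 2 ·f  → match P0@[18:19]
pos 20 'c': at 10  → match P2@[20:20],P5@[18:20]
pos 21 'b': at 0 ·f
pos 22 'a': at 1
pos 23 'd': at 6 ·f
pos 24 'd': at 7
pos 25 'c': at 8  → match P2@[25:25]
pos 26 'b': at 9  → match P4@[23:26],P6@[24:26]
pos 27 'a': at 1 ·f
pos 28 'd': at 6 ·f
pos 29 'c': at 11  → match P2@[29:29]
pos 30 'c': at 4 ·f  → match P1@[29:30],P2@[30:30]
pos 31 'd': at 6 ·f
pos 32 'a': at 1 ·f
pos 33 'a': at 2  → match P0@[32:33]
pos 34 'c': at 10  → match P2@[34:34],P5@[32:34]
pos 35 'a': at 1 ·f
pos 36 'b': at 0 ·f
pos 37 'd': at 6
pos 38 'a': at 1 ·f
pos 39 'c': at 3 ·f  → match P2@[39:39]
pos 40 'c': at 4  → match P1@[39:40],P2@[40:40]
pos 41 'd': at 6 ·f
pos 42 'a': at 1 ·f
pos 43 'a': at 2  → match P0@[42:43]
pos 44 'a': at 2 ·f  → match P0@[43:44]
pos 45 'c': at 10  → match P2@[45:45],P5@[43:45]
pos 46 'a': at 1 ·f
pos 47 'b': at 0 ·f
pos 48 'a': at 1
pos 49 'a': at 2  → match P0@[48:49]
pos 50 'c': at 10  → match P2@[50:50],P5@[48:50]
pos 51 'd': at 6 ·f
pos 52 'a': at 1 ·f
pos 53 'a': at 2  → match P0@[52:53]
pos 54 'a': at 2 ·f  → match P0@[53:54]
pos 55 'c': at 10  → match P2@[55:55],P5@[53:55]
pos 56 'a': at 1 ·f
pos 57 'b': at 0 ·f
pos 58 'd': at 6
pos 59 'c': at 11  → match P2@[59:59]
pos 60 'b': at 12  → match P6@[58:60]
pos 61 'a': at 1 ·f
pos 62 'd': at 6 ·f
pos 63 'a': at 1 ·f
pos 64 'a': at 2  → match P0@[63:64]
pos 65 'b': at 5  → match P3@[63:65]
pos 66 'd': at 6 ·f
pos 67 'd': at 7
pos 68 'd': at 7 ·f
pos 69 'c': at 8  → match P2@[69:69]
pos 70 'b': at 9  → match P4@[67:70],P6@[68:70]
pos 71 'a': at 1 ·f

All matches (sorted): [[2,2],[3,4],[3,6],[6,0],[7,3],[10,2],[12,0],[13,2],[13,5],[15,0],[16,3],[18,0],[19,0],[20,2],[20,5],[25,2],[26,4],[26,6],[29,2],[30,1],[30,2],[33,0],[34,2],[34,5],[39,2],[40,1],[40,2],[43,0],[44,0],[45,2],[45,5],[49,0],[50,2],[50,5],[53,0],[54,0],[55,2],[55,5],[59,2],[60,6],[64,0],[65,3],[69,2],[70,4],[70,6]]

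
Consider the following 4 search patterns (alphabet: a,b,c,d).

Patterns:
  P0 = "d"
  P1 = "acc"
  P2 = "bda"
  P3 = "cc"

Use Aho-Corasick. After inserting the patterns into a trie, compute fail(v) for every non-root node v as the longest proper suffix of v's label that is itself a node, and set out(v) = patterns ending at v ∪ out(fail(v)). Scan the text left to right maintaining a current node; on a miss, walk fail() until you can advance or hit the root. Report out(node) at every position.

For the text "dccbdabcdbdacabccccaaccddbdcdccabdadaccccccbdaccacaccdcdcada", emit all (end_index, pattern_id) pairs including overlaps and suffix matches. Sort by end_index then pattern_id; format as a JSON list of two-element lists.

Build:
Trie nodes:
  0='ε' goto a→2 b→5 c→8 d→1
  1='d' goto ·  [P0 ends]
  2='a' goto c→3
  3='ac' goto c→4
  4='acc' goto ·  [P1 ends]
  5='b' goto d→6
  6='bd' goto a→7
  7='bda' goto ·  [P2 ends]
  8='c' goto c→9
  9='cc' goto ·  [P3 ends]

Failure links (BFS by depth):
  n1('d'): parent n0 fail=0; on 'd' 0 → fail=0;  out {0}∪∅={0}
  n2('a'): parent n0 fail=0; on 'a' 0 → fail=0;  out ∅∪∅=∅
  n5('b'): parent n0 fail=0; on 'b' 0 → fail=0;  out ∅∪∅=∅
  n8('c'): parent n0 fail=0; on 'c' 0 → fail=0;  out ∅∪∅=∅
  n3('ac'): parent n2 fail=0; on 'c' 0 → fail=8;  out ∅∪∅=∅
  n6('bd'): parent n5 fail=0; on 'd' 0 → fail=1;  out ∅∪{0}={0}
  n9('cc'): parent n8 fail=0; on 'c' 0 → fail=8;  out {3}∪∅={3}
  n4('acc'): parent n3 fail=8; on 'c' 8 → fail=9;  out {1}∪{3}={1,3}
  n7('bda'): parent n6 fail=1; on 'a' 1→0 → fail=2;  out {2}∪∅={2}

Scan:
pos 0 'd': at 1  ** P0@[0:0]
pos 1 'c': at 8 (fail-walked)
pos 2 'c': at 9  ** P3@[1:2]
pos 3 'b': at 5 (fail-walked)
pos 4 'd': at 6  ** P0@[4:4]
pos 5 'a': at 7  ** P2@[3:5]
pos 6 'b': at 5 (fail-walked)
pos 7 'c': at 8 (fail-walked)
pos 8 'd': at 1 (fail-walked)  ** P0@[8:8]
pos 9 'b': at 5 (fail-walked)
pos 10 'd': at 6  ** P0@[10:10]
pos 11 'a': at 7  ** P2@[9:11]
pos 12 'c': at 3 (fail-walked)
pos 13 'a': at 2 (fail-walked)
pos 14 'b': at 5 (fail-walked)
pos 15 'c': at 8 (fail-walked)
pos 16 'c': at 9  ** P3@[15:16]
pos 17 'c': at 9 (fail-walked)  ** P3@[16:17]
pos 18 'c': at 9 (fail-walked)  ** P3@[17:18]
pos 19 'a': at 2 (fail-walked)
pos 20 'a': at 2 (fail-walked)
pos 21 'c': at 3
pos 22 'c': at 4  ** P1@[20:22],P3@[21:22]
pos 23 'd': at 1 (fail-walked)  ** P0@[23:23]
pos 24 'd': at 1 (fail-walked)  ** P0@[24:24]
pos 25 'b': at 5 (fail-walked)
pos 26 'd': at 6  ** P0@[26:26]
pos 27 'c': at 8 (fail-walked)
pos 28 'd': at 1 (fail-walked)  ** P0@[28:28]
pos 29 'c': at 8 (fail-walked)
pos 30 'c': at 9  ** P3@[29:30]
pos 31 'a': at 2 (fail-walked)
pos 32 'b': at 5 (fail-walked)
pos 33 'd': at 6  ** P0@[33:33]
pos 34 'a': at 7  ** P2@[32:34]
pos 35 'd': at 1 (fail-walked)  ** P0@[35:35]
pos 36 'a': at 2 (fail-walked)
pos 37 'c': at 3
pos 38 'c': at 4  ** P1@[36:38],P3@[37:38]
pos 39 'c': at 9 (fail-walked)  ** P3@[38:39]
pos 40 'c': at 9 (fail-walked)  ** P3@[39:40]
pos 41 'c': at 9 (fail-walked)  ** P3@[40:41]
pos 42 'c': at 9 (fail-walked)  ** P3@[41:42]
pos 43 'b': at 5 (fail-walked)
pos 44 'd': at 6  ** P0@[44:44]
pos 45 'a': at 7  ** P2@[43:45]
pos 46 'c': at 3 (fail-walked)
pos 47 'c': at 4  ** P1@[45:47],P3@[46:47]
pos 48 'a': at 2 (fail-walked)
pos 49 'c': at 3
pos 50 'a': at 2 (fail-walked)
pos 51 'c': at 3
pos 52 'c': at 4  ** P1@[50:52],P3@[51:52]
pos 53 'd': at 1 (fail-walked)  ** P0@[53:53]
pos 54 'c': at 8 (fail-walked)
pos 55 'd': at 1 (fail-walked)  ** P0@[55:55]
pos 56 'c': at 8 (fail-walked)
pos 57 'a': at 2 (fail-walked)
pos 58 'd': at 1 (fail-walked)  ** P0@[58:58]
pos 59 'a': at 2 (fail-walked)

All matches (sorted): [[0,0],[2,3],[4,0],[5,2],[8,0],[10,0],[11,2],[16,3],[17,3],[18,3],[22,1],[22,3],[23,0],[24,0],[26,0],[28,0],[30,3],[33,0],[34,2],[35,0],[38,1],[38,3],[39,3],[40,3],[41,3],[42,3],[44,0],[45,2],[47,1],[47,3],[52,1],[52,3],[53,0],[55,0],[58,0]]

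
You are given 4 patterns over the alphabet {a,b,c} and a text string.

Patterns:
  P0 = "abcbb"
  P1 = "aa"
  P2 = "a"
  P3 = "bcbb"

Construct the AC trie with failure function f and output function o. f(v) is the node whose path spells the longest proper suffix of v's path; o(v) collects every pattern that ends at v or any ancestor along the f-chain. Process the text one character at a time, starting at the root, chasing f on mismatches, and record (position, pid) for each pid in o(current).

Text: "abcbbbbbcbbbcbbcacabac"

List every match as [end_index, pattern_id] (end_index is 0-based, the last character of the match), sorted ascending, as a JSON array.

Build automaton:
Trie (insert patterns):
  n0 'ε': a→1 b→7
  n1 'a': a→6 b→2  [P2 ends]
  n2 'ab': c→3
  n3 'abc': b→4
  n4 'abcb': b→5
  n5 'abcbb': ·  [P0 ends]
  n6 'aa': ·  [P1 ends]
  n7 'b': c→8
  n8 'bc': b→9
  n9 'bcb': b→10
  n10 'bcbb': ·  [P3 ends]

Failure links (BFS by depth):
  fail(1) 'a': from fail(0)=0 chase 'a': 0 ⇒ 0;  out={2}∪out(0)={2}
  fail(7) 'b': from fail(0)=0 chase 'b': 0 ⇒ 0;  out=∅∪out(0)=∅
  fail(2) 'ab': from fail(1)=0 chase 'b': 0 ⇒ 7;  out=∅∪out(7)=∅
  fail(6) 'aa': from fail(1)=0 chase 'a': 0 ⇒ 1;  out={1}∪out(1)={1,2}
  fail(8) 'bc': from fail(7)=0 chase 'c': 0 ⇒ 0;  out=∅∪out(0)=∅
  fail(3) 'abc': from fail(2)=7 chase 'c': 7 ⇒ 8;  out=∅∪out(8)=∅
  fail(9) 'bcb': from fail(8)=0 chase 'b': 0 ⇒ 7;  out=∅∪out(7)=∅
  fail(4) 'abcb': from fail(3)=8 chase 'b': 8 ⇒ 9;  out=∅∪out(9)=∅
  fail(10) 'bcbb': from fail(9)=7 chase 'b': 7→0 ⇒ 7;  out={3}∪out(7)={3}
  fail(5) 'abcbb': from fail(4)=9 chase 'b': 9 ⇒ 10;  out={0}∪out(10)={0,3}

Run:
[0] read 'a'  n0⇒n1  ** P2@[0:0]
[1] read 'b'  n1⇒n2
[2] read 'c'  n2⇒n3
[3] read 'b'  n3⇒n4
[4] read 'b'  n4⇒n5  ** P0@[0:4],P3@[1:4]
[5] read 'b'  n5⇒n7 (via fail)
[6] read 'b'  n7⇒n7 (via fail)
[7] read 'b'  n7⇒n7 (via fail)
[8] read 'c'  n7⇒n8
[9] read 'b'  n8⇒n9
[10] read 'b'  n9⇒n10  ** P3@[7:10]
[11] read 'b'  n10⇒n7 (via fail)
[12] read 'c'  n7⇒n8
[13] read 'b'  n8⇒n9
[14] read 'b'  n9⇒n10  ** P3@[11:14]
[15] read 'c'  n10⇒n8 (via fail)
[16] read 'a'  n8⇒n1 (via fail)  ** P2@[16:16]
[17] read 'c'  n1⇒n0 (via fail)
[18] read 'a'  n0⇒n1  ** P2@[18:18]
[19] read 'b'  n1⇒n2
[20] read 'a'  n2⇒n1 (via fail)  ** P2@[20:20]
[21] read 'c'  n1⇒n0 (via fail)

Matches: [[0,2],[4,0],[4,3],[10,3],[14,3],[16,2],[18,2],[20,2]]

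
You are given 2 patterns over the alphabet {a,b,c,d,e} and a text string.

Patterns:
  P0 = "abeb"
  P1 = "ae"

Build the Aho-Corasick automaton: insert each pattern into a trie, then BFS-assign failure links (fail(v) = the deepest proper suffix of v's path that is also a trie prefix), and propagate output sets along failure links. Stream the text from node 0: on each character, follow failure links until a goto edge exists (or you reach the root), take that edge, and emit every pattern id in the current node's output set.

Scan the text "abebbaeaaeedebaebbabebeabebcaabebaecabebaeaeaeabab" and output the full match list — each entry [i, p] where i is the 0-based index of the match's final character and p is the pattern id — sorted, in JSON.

Build:
Trie nodes:
  0='ε' goto a→1
  1='a' goto b→2 e→5
  2='ab' goto e→3
  3='abe' goto b→4
  4='abeb' goto ·  ←P0
  5='ae' goto ·  ←P1

BFS fail/out derivation:
  fail(1) 'a': from fail(0)=0 chase 'a': 0 ⇒ 0;  out=∅∪out(0)=∅
  fail(2) 'ab': from fail(1)=0 chase 'b': 0 ⇒ 0;  out=∅∪out(0)=∅
  fail(5) 'ae': from fail(1)=0 chase 'e': 0 ⇒ 0;  out={1}∪out(0)={1}
  fail(3) 'abe': from fail(2)=0 chase 'e': 0 ⇒ 0;  out=∅∪out(0)=∅
  fail(4) 'abeb': from fail(3)=0 chase 'b': 0 ⇒ 0;  out={0}∪out(0)={0}

Run:
pos 0 'a': at 1
pos 1 'b': at 2
pos 2 'e': at 3
pos 3 'b': at 4  ** P0@[0:3]
pos 4 'b': at 0 (via fail)
pos 5 'a': at 1
pos 6 'e': at 5  ** P1@[5:6]
pos 7 'a': at 1 (via fail)
pos 8 'a': at 1 (via fail)
pos 9 'e': at 5  ** P1@[8:9]
pos 10 'e': at 0 (via fail)
pos 11 'd': at 0
pos 12 'e': at 0
pos 13 'b': at 0
pos 14 'a': at 1
pos 15 'e': at 5  ** P1@[14:15]
pos 16 'b': at 0 (via fail)
pos 17 'b': at 0
pos 18 'a': at 1
pos 19 'b': at 2
pos 20 'e': at 3
pos 21 'b': at 4  ** P0@[18:21]
pos 22 'e': at 0 (via fail)
pos 23 'a': at 1
pos 24 'b': at 2
pos 25 'e': at 3
pos 26 'b': at 4  ** P0@[23:26]
pos 27 'c': at 0 (via fail)
pos 28 'a': at 1
pos 29 'a': at 1 (via fail)
pos 30 'b': at 2
pos 31 'e': at 3
pos 32 'b': at 4  ** P0@[29:32]
pos 33 'a': at 1 (via fail)
pos 34 'e': at 5  ** P1@[33:34]
pos 35 'c': at 0 (via fail)
pos 36 'a': at 1
pos 37 'b': at 2
pos 38 'e': at 3
pos 39 'b': at 4  ** P0@[36:39]
pos 40 'a': at 1 (via fail)
pos 41 'e': at 5  ** P1@[40:41]
pos 42 'a': at 1 (via fail)
pos 43 'e': at 5  ** P1@[42:43]
pos 44 'a': at 1 (via fail)
pos 45 'e': at 5  ** P1@[44:45]
pos 46 'a': at 1 (via fail)
pos 47 'b': at 2
pos 48 'a': at 1 (via fail)
pos 49 'b': at 2

Matches: [[3,0],[6,1],[9,1],[15,1],[21,0],[26,0],[32,0],[34,1],[39,0],[41,1],[43,1],[45,1]]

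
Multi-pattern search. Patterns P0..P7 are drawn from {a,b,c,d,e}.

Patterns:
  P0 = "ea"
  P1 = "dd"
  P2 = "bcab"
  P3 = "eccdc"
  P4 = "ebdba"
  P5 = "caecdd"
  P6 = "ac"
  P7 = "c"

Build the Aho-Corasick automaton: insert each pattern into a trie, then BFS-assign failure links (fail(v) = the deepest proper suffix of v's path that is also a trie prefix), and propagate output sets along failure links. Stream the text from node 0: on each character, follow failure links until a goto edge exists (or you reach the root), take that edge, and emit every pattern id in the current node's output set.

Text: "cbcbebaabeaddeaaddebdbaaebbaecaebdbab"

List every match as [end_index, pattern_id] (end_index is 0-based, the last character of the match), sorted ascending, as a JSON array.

Build automaton:
Trie (insert patterns):
  0='ε' goto a→23 b→5 c→17 d→3 e→1
  1='e' goto a→2 b→13 c→9
  2='ea' goto ·  ←P0
  3='d' goto d→4
  4='dd' goto ·  ←P1
  5='b' goto c→6
  6='bc' goto a→7
  7='bca' goto b→8
  8='bcab' goto ·  ←P2
  9='ec' goto c→10
  10='ecc' goto d→11
  11='eccd' goto c→12
  12='eccdc' goto ·  ←P3
  13='eb' goto d→14
  14='ebd' goto b→15
  15='ebdb' goto a→16
  16='ebdba' goto ·  ←P4
  17='c' goto a→18  ←P7
  18='ca' goto e→19
  19='cae' goto c→20
  20='caec' goto d→21
  21='caecd' goto d→22
  22='caecdd' goto ·  ←P5
  23='a' goto c→24
  24='ac' goto ·  ←P6

BFS fail/out derivation:
  fail(1) 'e': from fail(0)=0 chase 'e': 0 ⇒ 0;  out=∅∪out(0)=∅
  fail(3) 'd': from fail(0)=0 chase 'd': 0 ⇒ 0;  out=∅∪out(0)=∅
  fail(5) 'b': from fail(0)=0 chase 'b': 0 ⇒ 0;  out=∅∪out(0)=∅
  fail(17) 'c': from fail(0)=0 chase 'c': 0 ⇒ 0;  out={7}∪out(0)={7}
  fail(23) 'a': from fail(0)=0 chase 'a': 0 ⇒ 0;  out=∅∪out(0)=∅
  fail(2) 'ea': from fail(1)=0 chase 'a': 0 ⇒ 23;  out={0}∪out(23)={0}
  fail(4) 'dd': from fail(3)=0 chase 'd': 0 ⇒ 3;  out={1}∪out(3)={1}
  fail(6) 'bc': from fail(5)=0 chase 'c': 0 ⇒ 17;  out=∅∪out(17)={7}
  fail(9) 'ec': from fail(1)=0 chase 'c': 0 ⇒ 17;  out=∅∪out(17)={7}
  fail(13) 'eb': from fail(1)=0 chase 'b': 0 ⇒ 5;  out=∅∪out(5)=∅
  fail(18) 'ca': from fail(17)=0 chase 'a': 0 ⇒ 23;  out=∅∪out(23)=∅
  fail(24) 'ac': from fail(23)=0 chase 'c': 0 ⇒ 17;  out={6}∪out(17)={6,7}
  fail(7) 'bca': from fail(6)=17 chase 'a': 17 ⇒ 18;  out=∅∪out(18)=∅
  fail(10) 'ecc': from fail(9)=17 chase 'c': 17→0 ⇒ 17;  out=∅∪out(17)={7}
  fail(14) 'ebd': from fail(13)=5 chase 'd': 5→0 ⇒ 3;  out=∅∪out(3)=∅
  fail(19) 'cae': from fail(18)=23 chase 'e': 23→0 ⇒ 1;  out=∅∪out(1)=∅
  fail(8) 'bcab': from fail(7)=18 chase 'b': 18→23→0 ⇒ 5;  out={2}∪out(5)={2}
  fail(11) 'eccd': from fail(10)=17 chase 'd': 17→0 ⇒ 3;  out=∅∪out(3)=∅
  fail(15) 'ebdb': from fail(14)=3 chase 'b': 3→0 ⇒ 5;  out=∅∪out(5)=∅
  fail(20) 'caec': from fail(19)=1 chase 'c': 1 ⇒ 9;  out=∅∪out(9)={7}
  fail(12) 'eccdc': from fail(11)=3 chase 'c': 3→0 ⇒ 17;  out={3}∪out(17)={3,7}
  fail(16) 'ebdba': from fail(15)=5 chase 'a': 5→0 ⇒ 23;  out={4}∪out(23)={4}
  fail(21) 'caecd': from fail(20)=9 chase 'd': 9→17→0 ⇒ 3;  out=∅∪out(3)=∅
  fail(22) 'caecdd': from fail(21)=3 chase 'd': 3 ⇒ 4;  out={5}∪out(4)={1,5}

Scan:
pos 0 'c': at 17  → match P7@[0:0]
pos 1 'b': at 5 ·f
pos 2 'c': at 6  → match P7@[2:2]
pos 3 'b': at 5 ·f
pos 4 'e': at 1 ·f
pos 5 'b': at 13
pos 6 'a': at 23 ·f
pos 7 'a': at 23 ·f
pos 8 'b': at 5 ·f
pos 9 'e': at 1 ·f
pos 10 'a': at 2  → match P0@[9:10]
pos 11 'd': at 3 ·f
pos 12 'd': at 4  → match P1@[11:12]
pos 13 'e': at 1 ·f
pos 14 'a': at 2  → match P0@[13:14]
pos 15 'a': at 23 ·f
pos 16 'd': at 3 ·f
pos 17 'd': at 4  → match P1@[16:17]
pos 18 'e': at 1 ·f
pos 19 'b': at 13
pos 20 'd': at 14
pos 21 'b': at 15
pos 22 'a': at 16  → match P4@[18:22]
pos 23 'a': at 23 ·f
pos 24 'e': at 1 ·f
pos 25 'b': at 13
pos 26 'b': at 5 ·f
pos 27 'a': at 23 ·f
pos 28 'e': at 1 ·f
pos 29 'c': at 9  → match P7@[29:29]
pos 30 'a': at 18 ·f
pos 31 'e': at 19
pos 32 'b': at 13 ·f
pos 33 'd': at 14
pos 34 'b': at 15
pos 35 'a': at 16  → match P4@[31:35]
pos 36 'b': at 5 ·f

Result: [[0,7],[2,7],[10,0],[12,1],[14,0],[17,1],[22,4],[29,7],[35,4]]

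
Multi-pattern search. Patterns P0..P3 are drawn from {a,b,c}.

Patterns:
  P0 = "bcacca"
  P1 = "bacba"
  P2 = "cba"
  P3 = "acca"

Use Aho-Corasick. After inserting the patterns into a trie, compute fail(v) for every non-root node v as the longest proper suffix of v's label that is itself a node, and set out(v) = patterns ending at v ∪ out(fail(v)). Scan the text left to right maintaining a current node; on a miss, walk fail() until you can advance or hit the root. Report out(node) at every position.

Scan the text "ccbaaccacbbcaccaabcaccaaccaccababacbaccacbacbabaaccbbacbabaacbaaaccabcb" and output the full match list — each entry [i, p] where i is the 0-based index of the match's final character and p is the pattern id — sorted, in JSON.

Construct AC machine:
Trie (insert patterns):
  0='ε' goto a→14 b→1 c→11
  1='b' goto a→7 c→2
  2='bc' goto a→3
  3='bca' goto c→4
  4='bcac' goto c→5
  5='bcacc' goto a→6
  6='bcacca' goto ·  [P0 ends]
  7='ba' goto c→8
  8='bac' goto b→9
  9='bacb' goto a→10
  10='bacba' goto ·  [P1 ends]
  11='c' goto b→12
  12='cb' goto a→13
  13='cba' goto ·  [P2 ends]
  14='a' goto c→15
  15='ac' goto c→16
  16='acc' goto a→17
  17='acca' goto ·  [P3 ends]

Failure links (BFS by depth):
  fail(1) 'b': from fail(0)=0 chase 'b': 0 ⇒ 0;  out=∅∪out(0)=∅
  fail(11) 'c': from fail(0)=0 chase 'c': 0 ⇒ 0;  out=∅∪out(0)=∅
  fail(14) 'a': from fail(0)=0 chase 'a': 0 ⇒ 0;  out=∅∪out(0)=∅
  fail(2) 'bc': from fail(1)=0 chase 'c': 0 ⇒ 11;  out=∅∪out(11)=∅
  fail(7) 'ba': from fail(1)=0 chase 'a': 0 ⇒ 14;  out=∅∪out(14)=∅
  fail(12) 'cb': from fail(11)=0 chase 'b': 0 ⇒ 1;  out=∅∪out(1)=∅
  fail(15) 'ac': from fail(14)=0 chase 'c': 0 ⇒ 11;  out=∅∪out(11)=∅
  fail(3) 'bca': from fail(2)=11 chase 'a': 11→0 ⇒ 14;  out=∅∪out(14)=∅
  fail(8) 'bac': from fail(7)=14 chase 'c': 14 ⇒ 15;  out=∅∪out(15)=∅
  fail(13) 'cba': from fail(12)=1 chase 'a': 1 ⇒ 7;  out={2}∪out(7)={2}
  fail(16) 'acc': from fail(15)=11 chase 'c': 11→0 ⇒ 11;  out=∅∪out(11)=∅
  fail(4) 'bcac': from fail(3)=14 chase 'c': 14 ⇒ 15;  out=∅∪out(15)=∅
  fail(9) 'bacb': from fail(8)=15 chase 'b': 15→11 ⇒ 12;  out=∅∪out(12)=∅
  fail(17) 'acca': from fail(16)=11 chase 'a': 11→0 ⇒ 14;  out={3}∪out(14)={3}
  fail(5) 'bcacc': from fail(4)=15 chase 'c': 15 ⇒ 16;  out=∅∪out(16)=∅
  fail(10) 'bacba': from fail(9)=12 chase 'a': 12 ⇒ 13;  out={1}∪out(13)={1,2}
  fail(6) 'bcacca': from fail(5)=16 chase 'a': 16 ⇒ 17;  out={0}∪out(17)={0,3}

Text stream:
i=0 'c': node 0→11
i=1 'c': node 11→11 (via fail)
i=2 'b': node 11→12
i=3 'a': node 12→13  emit P2@[1:3]
i=4 'a': node 13→14 (via fail)
i=5 'c': node 14→15
i=6 'c': node 15→16
i=7 'a': node 16→17  emit P3@[4:7]
i=8 'c': node 17→15 (via fail)
i=9 'b': node 15→12 (via fail)
i=10 'b': node 12→1 (via fail)
i=11 'c': node 1→2
i=12 'a': node 2→3
i=13 'c': node 3→4
i=14 'c': node 4→5
i=15 'a': node 5→6  emit P0@[10:15],P3@[12:15]
i=16 'a': node 6→14 (via fail)
i=17 'b': node 14→1 (via fail)
i=18 'c': node 1→2
i=19 'a': node 2→3
i=20 'c': node 3→4
i=21 'c': node 4→5
i=22 'a': node 5→6  emit P0@[17:22],P3@[19:22]
i=23 'a': node 6→14 (via fail)
i=24 'c': node 14→15
i=25 'c': node 15→16
i=26 'a': node 16→17  emit P3@[23:26]
i=27 'c': node 17→15 (via fail)
i=28 'c': node 15→16
i=29 'a': node 16→17  emit P3@[26:29]
i=30 'b': node 17→1 (via fail)
i=31 'a': node 1→7
i=32 'b': node 7→1 (via fail)
i=33 'a': node 1→7
i=34 'c': node 7→8
i=35 'b': node 8→9
i=36 'a': node 9→10  emit P1@[32:36],P2@[34:36]
i=37 'c': node 10→8 (via fail)
i=38 'c': node 8→16 (via fail)
i=39 'a': node 16→17  emit P3@[36:39]
i=40 'c': node 17→15 (via fail)
i=41 'b': node 15→12 (via fail)
i=42 'a': node 12→13  emit P2@[40:42]
i=43 'c': node 13→8 (via fail)
i=44 'b': node 8→9
i=45 'a': node 9→10  emit P1@[41:45],P2@[43:45]
i=46 'b': node 10→1 (via fail)
i=47 'a': node 1→7
i=48 'a': node 7→14 (via fail)
i=49 'c': node 14→15
i=50 'c': node 15→16
i=51 'b': node 16→12 (via fail)
i=52 'b': node 12→1 (via fail)
i=53 'a': node 1→7
i=54 'c': node 7→8
i=55 'b': node 8→9
i=56 'a': node 9→10  emit P1@[52:56],P2@[54:56]
i=57 'b': node 10→1 (via fail)
i=58 'a': node 1→7
i=59 'a': node 7→14 (via fail)
i=60 'c': node 14→15
i=61 'b': node 15→12 (via fail)
i=62 'a': node 12→13  emit P2@[60:62]
i=63 'a': node 13→14 (via fail)
i=64 'a': node 14→14 (via fail)
i=65 'c': node 14→15
i=66 'c': node 15→16
i=67 'a': node 16→17  emit P3@[64:67]
i=68 'b': node 17→1 (via fail)
i=69 'c': node 1→2
i=70 'b': node 2→12 (via fail)

Matches: [[3,2],[7,3],[15,0],[15,3],[22,0],[22,3],[26,3],[29,3],[36,1],[36,2],[39,3],[42,2],[45,1],[45,2],[56,1],[56,2],[62,2],[67,3]]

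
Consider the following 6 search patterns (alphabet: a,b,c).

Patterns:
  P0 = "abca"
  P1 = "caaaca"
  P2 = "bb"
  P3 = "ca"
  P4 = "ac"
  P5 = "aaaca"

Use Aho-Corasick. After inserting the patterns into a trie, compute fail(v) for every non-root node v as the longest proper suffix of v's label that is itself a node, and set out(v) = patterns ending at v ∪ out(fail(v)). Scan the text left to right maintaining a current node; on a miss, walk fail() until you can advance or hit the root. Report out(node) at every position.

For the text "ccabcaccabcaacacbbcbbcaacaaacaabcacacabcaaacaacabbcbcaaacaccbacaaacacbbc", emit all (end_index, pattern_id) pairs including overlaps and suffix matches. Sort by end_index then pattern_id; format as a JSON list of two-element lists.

Construct AC machine:
Trie nodes:
  n0 'ε': a→1 b→11 c→5
  n1 'a': a→14 b→2 c→13
  n2 'ab': c→3
  n3 'abc': a→4
  n4 'abca': ·  ←P0
  n5 'c': a→6
  n6 'ca': a→7  ←P3
  n7 'caa': a→8
  n8 'caaa': c→9
  n9 'caaac': a→10
  n10 'caaaca': ·  ←P1
  n11 'b': b→12
  n12 'bb': ·  ←P2
  n13 'ac': ·  ←P4
  n14 'aa': a→15
  n15 'aaa': c→16
  n16 'aaac': a→17
  n17 'aaaca': ·  ←P5

BFS fail/out derivation:
  fail(1) 'a': from fail(0)=0 chase 'a': 0 ⇒ 0;  out=∅∪out(0)=∅
  fail(5) 'c': from fail(0)=0 chase 'c': 0 ⇒ 0;  out=∅∪out(0)=∅
  fail(11) 'b': from fail(0)=0 chase 'b': 0 ⇒ 0;  out=∅∪out(0)=∅
  fail(2) 'ab': from fail(1)=0 chase 'b': 0 ⇒ 11;  out=∅∪out(11)=∅
  fail(6) 'ca': from fail(5)=0 chase 'a': 0 ⇒ 1;  out={3}∪out(1)={3}
  fail(12) 'bb': from fail(11)=0 chase 'b': 0 ⇒ 11;  out={2}∪out(11)={2}
  fail(13) 'ac': from fail(1)=0 chase 'c': 0 ⇒ 5;  out={4}∪out(5)={4}
  fail(14) 'aa': from fail(1)=0 chase 'a': 0 ⇒ 1;  out=∅∪out(1)=∅
  fail(3) 'abc': from fail(2)=11 chase 'c': 11→0 ⇒ 5;  out=∅∪out(5)=∅
  fail(7) 'caa': from fail(6)=1 chase 'a': 1 ⇒ 14;  out=∅∪out(14)=∅
  fail(15) 'aaa': from fail(14)=1 chase 'a': 1 ⇒ 14;  out=∅∪out(14)=∅
  fail(4) 'abca': from fail(3)=5 chase 'a': 5 ⇒ 6;  out={0}∪out(6)={0,3}
  fail(8) 'caaa': from fail(7)=14 chase 'a': 14 ⇒ 15;  out=∅∪out(15)=∅
  fail(16) 'aaac': from fail(15)=14 chase 'c': 14→1 ⇒ 13;  out=∅∪out(13)={4}
  fail(9) 'caaac': from fail(8)=15 chase 'c': 15 ⇒ 16;  out=∅∪out(16)={4}
  fail(17) 'aaaca': from fail(16)=13 chase 'a': 13→5 ⇒ 6;  out={5}∪out(6)={3,5}
  fail(10) 'caaaca': from fail(9)=16 chase 'a': 16 ⇒ 17;  out={1}∪out(17)={1,3,5}

Scan:
[0] read 'c'  n0⇒n5
[1] read 'c'  n5⇒n5 ·f
[2] read 'a'  n5⇒n6  emit P3@[1:2]
[3] read 'b'  n6⇒n2 ·f
[4] read 'c'  n2⇒n3
[5] read 'a'  n3⇒n4  emit P0@[2:5],P3@[4:5]
[6] read 'c'  n4⇒n13 ·f  emit P4@[5:6]
[7] read 'c'  n13⇒n5 ·f
[8] read 'a'  n5⇒n6  emit P3@[7:8]
[9] read 'b'  n6⇒n2 ·f
[10] read 'c'  n2⇒n3
[11] read 'a'  n3⇒n4  emit P0@[8:11],P3@[10:11]
[12] read 'a'  n4⇒n7 ·f
[13] read 'c'  n7⇒n13 ·f  emit P4@[12:13]
[14] read 'a'  n13⇒n6 ·f  emit P3@[13:14]
[15] read 'c'  n6⇒n13 ·f  emit P4@[14:15]
[16] read 'b'  n13⇒n11 ·f
[17] read 'b'  n11⇒n12  emit P2@[16:17]
[18] read 'c'  n12⇒n5 ·f
[19] read 'b'  n5⇒n11 ·f
[20] read 'b'  n11⇒n12  emit P2@[19:20]
[21] read 'c'  n12⇒n5 ·f
[22] read 'a'  n5⇒n6  emit P3@[21:22]
[23] read 'a'  n6⇒n7
[24] read 'c'  n7⇒n13 ·f  emit P4@[23:24]
[25] read 'a'  n13⇒n6 ·f  emit P3@[24:25]
[26] read 'a'  n6⇒n7
[27] read 'a'  n7⇒n8
[28] read 'c'  n8⇒n9  emit P4@[27:28]
[29] read 'a'  n9⇒n10  emit P1@[24:29],P3@[28:29],P5@[25:29]
[30] read 'a'  n10⇒n7 ·f
[31] read 'b'  n7⇒n2 ·f
[32] read 'c'  n2⇒n3
[33] read 'a'  n3⇒n4  emit P0@[30:33],P3@[32:33]
[34] read 'c'  n4⇒n13 ·f  emit P4@[33:34]
[35] read 'a'  n13⇒n6 ·f  emit P3@[34:35]
[36] read 'c'  n6⇒n13 ·f  emit P4@[35:36]
[37] read 'a'  n13⇒n6 ·f  emit P3@[36:37]
[38] read 'b'  n6⇒n2 ·f
[39] read 'c'  n2⇒n3
[40] read 'a'  n3⇒n4  emit P0@[37:40],P3@[39:40]
[41] read 'a'  n4⇒n7 ·f
[42] read 'a'  n7⇒n8
[43] read 'c'  n8⇒n9  emit P4@[42:43]
[44] read 'a'  n9⇒n10  emit P1@[39:44],P3@[43:44],P5@[40:44]
[45] read 'a'  n10⇒n7 ·f
[46] read 'c'  n7⇒n13 ·f  emit P4@[45:46]
[47] read 'a'  n13⇒n6 ·f  emit P3@[46:47]
[48] read 'b'  n6⇒n2 ·f
[49] read 'b'  n2⇒n12 ·f  emit P2@[48:49]
[50] read 'c'  n12⇒n5 ·f
[51] read 'b'  n5⇒n11 ·f
[52] read 'c'  n11⇒n5 ·f
[53] read 'a'  n5⇒n6  emit P3@[52:53]
[54] read 'a'  n6⇒n7
[55] read 'a'  n7⇒n8
[56] read 'c'  n8⇒n9  emit P4@[55:56]
[57] read 'a'  n9⇒n10  emit P1@[52:57],P3@[56:57],P5@[53:57]
[58] read 'c'  n10⇒n13 ·f  emit P4@[57:58]
[59] read 'c'  n13⇒n5 ·f
[60] read 'b'  n5⇒n11 ·f
[61] read 'a'  n11⇒n1 ·f
[62] read 'c'  n1⇒n13  emit P4@[61:62]
[63] read 'a'  n13⇒n6 ·f  emit P3@[62:63]
[64] read 'a'  n6⇒n7
[65] read 'a'  n7⇒n8
[66] read 'c'  n8⇒n9  emit P4@[65:66]
[67] read 'a'  n9⇒n10  emit P1@[62:67],P3@[66:67],P5@[63:67]
[68] read 'c'  n10⇒n13 ·f  emit P4@[67:68]
[69] read 'b'  n13⇒n11 ·f
[70] read 'b'  n11⇒n12  emit P2@[69:70]
[71] read 'c'  n12⇒n5 ·f

All matches (sorted): [[2,3],[5,0],[5,3],[6,4],[8,3],[11,0],[11,3],[13,4],[14,3],[15,4],[17,2],[20,2],[22,3],[24,4],[25,3],[28,4],[29,1],[29,3],[29,5],[33,0],[33,3],[34,4],[35,3],[36,4],[37,3],[40,0],[40,3],[43,4],[44,1],[44,3],[44,5],[46,4],[47,3],[49,2],[53,3],[56,4],[57,1],[57,3],[57,5],[58,4],[62,4],[63,3],[66,4],[67,1],[67,3],[67,5],[68,4],[70,2]]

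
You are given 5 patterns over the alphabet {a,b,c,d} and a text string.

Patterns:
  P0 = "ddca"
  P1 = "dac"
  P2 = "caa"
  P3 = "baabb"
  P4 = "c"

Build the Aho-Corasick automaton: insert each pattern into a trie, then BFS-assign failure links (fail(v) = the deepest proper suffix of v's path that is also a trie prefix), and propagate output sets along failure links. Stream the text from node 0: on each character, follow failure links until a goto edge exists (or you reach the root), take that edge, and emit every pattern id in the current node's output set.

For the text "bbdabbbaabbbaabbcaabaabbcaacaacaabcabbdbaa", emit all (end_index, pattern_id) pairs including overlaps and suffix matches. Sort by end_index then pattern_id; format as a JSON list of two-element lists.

Construct AC machine:
Trie (insert patterns):
  0='ε' goto b→10 c→7 d→1
  1='d' goto a→5 d→2
  2='dd' goto c→3
  3='ddc' goto a→4
  4='ddca' goto ·  ←P0
  5='da' goto c→6
  6='dac' goto ·  ←P1
  7='c' goto a→8  ←P4
  8='ca' goto a→9
  9='caa' goto ·  ←P2
  10='b' goto a→11
  11='ba' goto a→12
  12='baa' goto b→13
  13='baab' goto b→14
  14='baabb' goto ·  ←P3

BFS fail/out derivation:
  n1('d'): parent n0 fail=0; on 'd' 0 → fail=0;  out ∅∪∅=∅
  n7('c'): parent n0 fail=0; on 'c' 0 → fail=0;  out {4}∪∅={4}
  n10('b'): parent n0 fail=0; on 'b' 0 → fail=0;  out ∅∪∅=∅
  n2('dd'): parent n1 fail=0; on 'd' 0 → fail=1;  out ∅∪∅=∅
  n5('da'): parent n1 fail=0; on 'a' 0 → fail=0;  out ∅∪∅=∅
  n8('ca'): parent n7 fail=0; on 'a' 0 → fail=0;  out ∅∪∅=∅
  n11('ba'): parent n10 fail=0; on 'a' 0 → fail=0;  out ∅∪∅=∅
  n3('ddc'): parent n2 fail=1; on 'c' 1→0 → fail=7;  out ∅∪{4}={4}
  n6('dac'): parent n5 fail=0; on 'c' 0 → fail=7;  out {1}∪{4}={1,4}
  n9('caa'): parent n8 fail=0; on 'a' 0 → fail=0;  out {2}∪∅={2}
  n12('baa'): parent n11 fail=0; on 'a' 0 → fail=0;  out ∅∪∅=∅
  n4('ddca'): parent n3 fail=7; on 'a' 7 → fail=8;  out {0}∪∅={0}
  n13('baab'): parent n12 fail=0; on 'b' 0 → fail=10;  out ∅∪∅=∅
  n14('baabb'): parent n13 fail=10; on 'b' 10→0 → fail=10;  out {3}∪∅={3}

Run:
pos 0 'b': at 10
pos 1 'b': at 10 ·f
pos 2 'd': at 1 ·f
pos 3 'a': at 5
pos 4 'b': at 10 ·f
pos 5 'b': at 10 ·f
pos 6 'b': at 10 ·f
pos 7 'a': at 11
pos 8 'a': at 12
pos 9 'b': at 13
pos 10 'b': at 14  ** P3@[6:10]
pos 11 'b': at 10 ·f
pos 12 'a': at 11
pos 13 'a': at 12
pos 14 'b': at 13
pos 15 'b': at 14  ** P3@[11:15]
pos 16 'c': at 7 ·f  ** P4@[16:16]
pos 17 'a': at 8
pos 18 'a': at 9  ** P2@[16:18]
pos 19 'b': at 10 ·f
pos 20 'a': at 11
pos 21 'a': at 12
pos 22 'b': at 13
pos 23 'b': at 14  ** P3@[19:23]
pos 24 'c': at 7 ·f  ** P4@[24:24]
pos 25 'a': at 8
pos 26 'a': at 9  ** P2@[24:26]
pos 27 'c': at 7 ·f  ** P4@[27:27]
pos 28 'a': at 8
pos 29 'a': at 9  ** P2@[27:29]
pos 30 'c': at 7 ·f  ** P4@[30:30]
pos 31 'a': at 8
pos 32 'a': at 9  ** P2@[30:32]
pos 33 'b': at 10 ·f
pos 34 'c': at 7 ·f  ** P4@[34:34]
pos 35 'a': at 8
pos 36 'b': at 10 ·f
pos 37 'b': at 10 ·f
pos 38 'd': at 1 ·f
pos 39 'b': at 10 ·f
pos 40 'a': at 11
pos 41 'a': at 12

All matches (sorted): [[10,3],[15,3],[16,4],[18,2],[23,3],[24,4],[26,2],[27,4],[29,2],[30,4],[32,2],[34,4]]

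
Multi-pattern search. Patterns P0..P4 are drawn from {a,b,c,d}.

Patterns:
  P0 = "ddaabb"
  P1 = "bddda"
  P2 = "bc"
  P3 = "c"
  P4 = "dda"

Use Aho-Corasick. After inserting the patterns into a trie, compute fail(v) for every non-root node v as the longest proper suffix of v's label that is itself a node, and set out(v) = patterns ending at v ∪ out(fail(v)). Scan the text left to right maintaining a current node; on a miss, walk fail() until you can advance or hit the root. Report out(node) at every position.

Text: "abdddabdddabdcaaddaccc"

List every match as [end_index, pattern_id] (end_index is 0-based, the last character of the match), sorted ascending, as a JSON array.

Build:
Trie nodes:
  n0 'ε': b→7 c→13 d→1
  n1 'd': d→2
  n2 'dd': a→3
  n3 'dda': a→4  ←P4
  n4 'ddaa': b→5
  n5 'ddaab': b→6
  n6 'ddaabb': ·  ←P0
  n7 'b': c→12 d→8
  n8 'bd': d→9
  n9 'bdd': d→10
  n10 'bddd': a→11
  n11 'bddda': ·  ←P1
  n12 'bc': ·  ←P2
  n13 'c': ·  ←P3

Failure links (BFS by depth):
  n1('d'): parent n0 fail=0; on 'd' 0 → fail=0;  out ∅∪∅=∅
  n7('b'): parent n0 fail=0; on 'b' 0 → fail=0;  out ∅∪∅=∅
  n13('c'): parent n0 fail=0; on 'c' 0 → fail=0;  out {3}∪∅={3}
  n2('dd'): parent n1 fail=0; on 'd' 0 → fail=1;  out ∅∪∅=∅
  n8('bd'): parent n7 fail=0; on 'd' 0 → fail=1;  out ∅∪∅=∅
  n12('bc'): parent n7 fail=0; on 'c' 0 → fail=13;  out {2}∪{3}={2,3}
  n3('dda'): parent n2 fail=1; on 'a' 1→0 → fail=0;  out {4}∪∅={4}
  n9('bdd'): parent n8 fail=1; on 'd' 1 → fail=2;  out ∅∪∅=∅
  n4('ddaa'): parent n3 fail=0; on 'a' 0 → fail=0;  out ∅∪∅=∅
  n10('bddd'): parent n9 fail=2; on 'd' 2→1 → fail=2;  out ∅∪∅=∅
  n5('ddaab'): parent n4 fail=0; on 'b' 0 → fail=7;  out ∅∪∅=∅
  n11('bddda'): parent n10 fail=2; on 'a' 2 → fail=3;  out {1}∪{4}={1,4}
  n6('ddaabb'): parent n5 fail=7; on 'b' 7→0 → fail=7;  out {0}∪∅={0}

Run:
i=0 'a': node 0→0
i=1 'b': node 0→7
i=2 'd': node 7→8
i=3 'd': node 8→9
i=4 'd': node 9→10
i=5 'a': node 10→11  emit P1@[1:5],P4@[3:5]
i=6 'b': node 11→7 ·f
i=7 'd': node 7→8
i=8 'd': node 8→9
i=9 'd': node 9→10
i=10 'a': node 10→11  emit P1@[6:10],P4@[8:10]
i=11 'b': node 11→7 ·f
i=12 'd': node 7→8
i=13 'c': node 8→13 ·f  emit P3@[13:13]
i=14 'a': node 13→0 ·f
i=15 'a': node 0→0
i=16 'd': node 0→1
i=17 'd': node 1→2
i=18 'a': node 2→3  emit P4@[16:18]
i=19 'c': node 3→13 ·f  emit P3@[19:19]
i=20 'c': node 13→13 ·f  emit P3@[20:20]
i=21 'c': node 13→13 ·f  emit P3@[21:21]

Result: [[5,1],[5,4],[10,1],[10,4],[13,3],[18,4],[19,3],[20,3],[21,3]]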